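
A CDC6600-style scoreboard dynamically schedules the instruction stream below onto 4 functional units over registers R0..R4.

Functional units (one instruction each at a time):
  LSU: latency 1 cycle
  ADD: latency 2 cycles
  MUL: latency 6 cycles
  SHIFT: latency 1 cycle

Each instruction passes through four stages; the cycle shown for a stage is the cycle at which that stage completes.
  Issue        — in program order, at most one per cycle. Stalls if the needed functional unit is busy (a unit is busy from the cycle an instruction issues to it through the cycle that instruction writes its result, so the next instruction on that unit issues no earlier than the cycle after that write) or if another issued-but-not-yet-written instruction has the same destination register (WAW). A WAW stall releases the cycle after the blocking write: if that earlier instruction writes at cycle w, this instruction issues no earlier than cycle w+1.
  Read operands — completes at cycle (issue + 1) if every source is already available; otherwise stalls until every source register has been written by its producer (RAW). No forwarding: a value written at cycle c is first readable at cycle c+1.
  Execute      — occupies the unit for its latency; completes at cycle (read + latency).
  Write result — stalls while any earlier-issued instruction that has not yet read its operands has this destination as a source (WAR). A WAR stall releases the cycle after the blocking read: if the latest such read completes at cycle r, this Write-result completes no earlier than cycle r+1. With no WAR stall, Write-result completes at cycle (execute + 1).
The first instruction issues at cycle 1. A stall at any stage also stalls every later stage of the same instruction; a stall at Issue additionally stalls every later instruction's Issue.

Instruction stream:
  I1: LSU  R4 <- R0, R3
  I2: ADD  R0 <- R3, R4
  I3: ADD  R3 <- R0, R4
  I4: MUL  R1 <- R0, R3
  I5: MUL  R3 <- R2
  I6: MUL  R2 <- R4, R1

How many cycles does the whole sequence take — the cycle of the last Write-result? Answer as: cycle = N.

cycle 1: I1 issues→LSU
cycle 2: I1 reads; I2 issues→ADD
cycle 3: I1 exec-done
cycle 4: I1 writes R4
cycle 5: I2 reads
cycle 7: I2 exec-done
cycle 8: I2 writes R0
cycle 9: I3 issues→ADD
cycle 10: I3 reads; I4 issues→MUL
cycle 12: I3 exec-done
cycle 13: I3 writes R3
cycle 14: I4 reads
cycle 20: I4 exec-done
cycle 21: I4 writes R1
cycle 22: I5 issues→MUL
cycle 23: I5 reads
cycle 29: I5 exec-done
cycle 30: I5 writes R3
cycle 31: I6 issues→MUL
cycle 32: I6 reads
cycle 38: I6 exec-done
cycle 39: I6 writes R2

cycle = 39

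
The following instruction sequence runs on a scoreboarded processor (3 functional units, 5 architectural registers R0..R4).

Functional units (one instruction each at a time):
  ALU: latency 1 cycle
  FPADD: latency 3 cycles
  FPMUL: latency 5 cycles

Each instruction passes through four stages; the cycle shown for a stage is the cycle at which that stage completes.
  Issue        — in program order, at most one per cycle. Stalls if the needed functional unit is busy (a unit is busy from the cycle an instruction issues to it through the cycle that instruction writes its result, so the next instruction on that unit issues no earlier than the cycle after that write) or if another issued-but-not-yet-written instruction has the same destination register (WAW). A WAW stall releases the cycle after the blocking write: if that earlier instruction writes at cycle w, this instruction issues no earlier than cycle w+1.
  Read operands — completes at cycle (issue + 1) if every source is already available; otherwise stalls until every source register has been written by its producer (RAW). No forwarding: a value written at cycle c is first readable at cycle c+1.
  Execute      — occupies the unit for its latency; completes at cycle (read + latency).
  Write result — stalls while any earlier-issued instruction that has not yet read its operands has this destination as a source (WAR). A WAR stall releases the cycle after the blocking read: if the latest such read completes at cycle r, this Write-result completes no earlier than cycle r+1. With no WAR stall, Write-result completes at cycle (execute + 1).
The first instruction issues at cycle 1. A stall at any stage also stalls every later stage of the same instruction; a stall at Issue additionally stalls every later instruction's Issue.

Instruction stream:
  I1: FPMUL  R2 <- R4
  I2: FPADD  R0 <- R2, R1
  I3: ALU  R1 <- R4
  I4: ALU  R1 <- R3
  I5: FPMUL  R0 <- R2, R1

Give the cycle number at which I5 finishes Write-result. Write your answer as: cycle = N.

cycle = 21

  I1 | 1 | 2 | 7 | 8
  I2 | 2 | 9 | 12 | 13   RAW R2: wait I1 write@8
  I3 | 3 | 4 | 5 | 10   WAR R1: wait I2 read@9
  I4 | 11 | 12 | 13 | 14   struct: ALU busy until I3 writes@10
  I5 | 14 | 15 | 20 | 21   WAW R0: wait I2 write@13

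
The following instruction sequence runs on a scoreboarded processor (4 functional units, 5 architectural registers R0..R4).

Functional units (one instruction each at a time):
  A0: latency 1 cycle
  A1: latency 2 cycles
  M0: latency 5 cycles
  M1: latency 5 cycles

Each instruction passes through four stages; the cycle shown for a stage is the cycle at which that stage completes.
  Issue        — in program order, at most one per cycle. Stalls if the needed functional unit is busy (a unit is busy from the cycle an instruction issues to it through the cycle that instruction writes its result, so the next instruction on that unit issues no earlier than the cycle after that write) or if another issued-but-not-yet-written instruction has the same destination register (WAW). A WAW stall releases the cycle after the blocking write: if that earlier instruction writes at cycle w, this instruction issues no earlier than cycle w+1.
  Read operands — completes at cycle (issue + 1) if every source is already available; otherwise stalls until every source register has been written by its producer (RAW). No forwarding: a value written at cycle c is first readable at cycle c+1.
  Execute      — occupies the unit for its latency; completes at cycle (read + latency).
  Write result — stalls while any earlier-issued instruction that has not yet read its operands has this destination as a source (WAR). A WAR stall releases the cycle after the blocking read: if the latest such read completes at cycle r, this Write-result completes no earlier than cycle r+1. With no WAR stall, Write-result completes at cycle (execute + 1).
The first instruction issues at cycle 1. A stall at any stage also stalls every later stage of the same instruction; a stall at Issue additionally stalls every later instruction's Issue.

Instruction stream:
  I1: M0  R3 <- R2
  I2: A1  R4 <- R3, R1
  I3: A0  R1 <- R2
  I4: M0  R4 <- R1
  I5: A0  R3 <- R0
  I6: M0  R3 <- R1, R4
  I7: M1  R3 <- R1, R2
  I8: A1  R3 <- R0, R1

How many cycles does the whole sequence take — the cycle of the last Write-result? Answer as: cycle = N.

cycle = 41

[I1] 1/2/7/8
[I2] 2/9/11/12  (RAW R3: wait I1 write@8)
[I3] 3/4/5/10  (WAR R1: wait I2 read@9)
[I4] 13/14/19/20  (WAW R4: wait I2 write@12)
[I5] 14/15/16/17
[I6] 21/22/27/28  (struct: M0 busy until I4 writes@20)
[I7] 29/30/35/36  (WAW R3: wait I6 write@28)
[I8] 37/38/40/41  (WAW R3: wait I7 write@36)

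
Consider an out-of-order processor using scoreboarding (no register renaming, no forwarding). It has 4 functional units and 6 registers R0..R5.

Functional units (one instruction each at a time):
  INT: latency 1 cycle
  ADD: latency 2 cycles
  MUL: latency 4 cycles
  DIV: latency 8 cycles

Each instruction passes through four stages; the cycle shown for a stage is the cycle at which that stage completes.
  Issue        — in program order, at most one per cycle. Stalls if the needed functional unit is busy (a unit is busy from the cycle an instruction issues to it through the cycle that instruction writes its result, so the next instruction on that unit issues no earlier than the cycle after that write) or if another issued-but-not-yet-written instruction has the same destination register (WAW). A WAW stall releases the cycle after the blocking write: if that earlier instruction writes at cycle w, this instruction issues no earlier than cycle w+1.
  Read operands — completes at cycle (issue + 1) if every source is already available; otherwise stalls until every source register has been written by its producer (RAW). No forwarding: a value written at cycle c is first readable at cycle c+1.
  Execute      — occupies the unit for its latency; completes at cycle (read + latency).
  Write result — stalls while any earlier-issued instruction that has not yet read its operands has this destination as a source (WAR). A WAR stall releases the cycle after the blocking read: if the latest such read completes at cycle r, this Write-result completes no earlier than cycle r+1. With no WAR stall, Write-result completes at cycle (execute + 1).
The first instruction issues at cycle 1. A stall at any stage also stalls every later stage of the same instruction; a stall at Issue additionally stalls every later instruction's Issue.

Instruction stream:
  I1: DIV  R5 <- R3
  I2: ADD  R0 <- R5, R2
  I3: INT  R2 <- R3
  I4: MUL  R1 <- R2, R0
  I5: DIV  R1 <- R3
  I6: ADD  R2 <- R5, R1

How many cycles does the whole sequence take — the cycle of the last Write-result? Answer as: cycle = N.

c1: I1 dispatched to DIV
c2: I1 operands ready · I2 dispatched to ADD
c3: I3 dispatched to INT
c4: I3 operands ready · I4 dispatched to MUL
c5: I3 complete
c10: I1 complete
c11: R5←I1
c12: I2 operands ready
c13: R2←I3
c14: I2 complete
c15: R0←I2
c16: I4 operands ready
c20: I4 complete
c21: R1←I4
c22: I5 dispatched to DIV
c23: I5 operands ready · I6 dispatched to ADD
c31: I5 complete
c32: R1←I5
c33: I6 operands ready
c35: I6 complete
c36: R2←I6

cycle = 36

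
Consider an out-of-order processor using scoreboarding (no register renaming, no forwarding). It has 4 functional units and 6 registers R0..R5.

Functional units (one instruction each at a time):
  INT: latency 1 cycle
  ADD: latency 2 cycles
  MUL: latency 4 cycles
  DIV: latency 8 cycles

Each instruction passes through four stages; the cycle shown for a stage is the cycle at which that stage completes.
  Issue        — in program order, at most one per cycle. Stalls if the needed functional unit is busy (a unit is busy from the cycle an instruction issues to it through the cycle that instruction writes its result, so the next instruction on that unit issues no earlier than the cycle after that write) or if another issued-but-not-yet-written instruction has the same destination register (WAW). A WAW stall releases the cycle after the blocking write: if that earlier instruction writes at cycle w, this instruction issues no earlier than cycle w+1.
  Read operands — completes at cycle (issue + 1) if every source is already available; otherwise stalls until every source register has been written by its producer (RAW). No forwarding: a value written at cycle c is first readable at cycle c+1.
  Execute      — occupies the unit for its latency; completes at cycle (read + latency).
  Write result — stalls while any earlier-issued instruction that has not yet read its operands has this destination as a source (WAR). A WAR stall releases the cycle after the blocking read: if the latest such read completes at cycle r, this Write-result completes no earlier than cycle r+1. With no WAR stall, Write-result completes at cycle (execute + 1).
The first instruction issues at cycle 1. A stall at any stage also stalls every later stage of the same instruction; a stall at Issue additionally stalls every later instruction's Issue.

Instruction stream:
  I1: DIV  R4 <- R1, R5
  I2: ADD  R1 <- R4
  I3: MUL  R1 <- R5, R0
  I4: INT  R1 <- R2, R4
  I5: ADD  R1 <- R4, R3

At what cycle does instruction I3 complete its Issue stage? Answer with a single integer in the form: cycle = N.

t=1  I1→DIV
t=2  I1 RO; I2→ADD
t=10  I1 EX
t=11  I1 WR R4
t=12  I2 RO
t=14  I2 EX
t=15  I2 WR R1
t=16  I3→MUL
t=17  I3 RO
t=21  I3 EX
t=22  I3 WR R1
t=23  I4→INT
t=24  I4 RO
t=25  I4 EX
t=26  I4 WR R1
t=27  I5→ADD
t=28  I5 RO
t=30  I5 EX
t=31  I5 WR R1

cycle = 16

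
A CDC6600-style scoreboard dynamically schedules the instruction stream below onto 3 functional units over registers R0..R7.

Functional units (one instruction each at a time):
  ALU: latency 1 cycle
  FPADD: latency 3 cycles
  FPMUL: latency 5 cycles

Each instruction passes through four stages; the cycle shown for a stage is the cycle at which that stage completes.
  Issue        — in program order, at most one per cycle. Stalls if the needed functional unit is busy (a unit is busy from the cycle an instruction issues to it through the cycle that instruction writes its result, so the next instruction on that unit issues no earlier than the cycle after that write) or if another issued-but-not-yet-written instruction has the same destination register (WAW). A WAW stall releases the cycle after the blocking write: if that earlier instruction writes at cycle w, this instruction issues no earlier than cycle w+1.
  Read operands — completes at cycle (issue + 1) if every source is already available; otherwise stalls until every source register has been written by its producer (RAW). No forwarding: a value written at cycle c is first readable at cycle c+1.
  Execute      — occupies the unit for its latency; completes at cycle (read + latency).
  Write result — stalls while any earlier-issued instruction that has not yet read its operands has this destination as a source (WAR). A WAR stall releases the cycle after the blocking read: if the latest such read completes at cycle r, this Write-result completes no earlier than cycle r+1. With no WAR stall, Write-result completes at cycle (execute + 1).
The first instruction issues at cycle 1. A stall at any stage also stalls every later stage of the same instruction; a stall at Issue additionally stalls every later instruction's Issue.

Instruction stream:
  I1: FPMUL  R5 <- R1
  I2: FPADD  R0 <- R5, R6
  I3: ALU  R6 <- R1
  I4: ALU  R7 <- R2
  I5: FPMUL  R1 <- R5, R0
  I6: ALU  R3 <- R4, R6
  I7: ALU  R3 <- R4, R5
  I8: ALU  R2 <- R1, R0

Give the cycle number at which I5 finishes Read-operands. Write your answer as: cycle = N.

[1] I1→FPMUL
[2] I1 RO | I2→FPADD
[3] I3→ALU
[4] I3 RO
[5] I3 EX
[7] I1 EX
[8] I1 WR R5
[9] I2 RO
[10] I3 WR R6
[11] I4→ALU
[12] I2 EX | I4 RO | I5→FPMUL
[13] I2 WR R0 | I4 EX
[14] I4 WR R7 | I5 RO
[15] I6→ALU
[16] I6 RO
[17] I6 EX
[18] I6 WR R3
[19] I5 EX | I7→ALU
[20] I5 WR R1 | I7 RO
[21] I7 EX
[22] I7 WR R3
[23] I8→ALU
[24] I8 RO
[25] I8 EX
[26] I8 WR R2

cycle = 14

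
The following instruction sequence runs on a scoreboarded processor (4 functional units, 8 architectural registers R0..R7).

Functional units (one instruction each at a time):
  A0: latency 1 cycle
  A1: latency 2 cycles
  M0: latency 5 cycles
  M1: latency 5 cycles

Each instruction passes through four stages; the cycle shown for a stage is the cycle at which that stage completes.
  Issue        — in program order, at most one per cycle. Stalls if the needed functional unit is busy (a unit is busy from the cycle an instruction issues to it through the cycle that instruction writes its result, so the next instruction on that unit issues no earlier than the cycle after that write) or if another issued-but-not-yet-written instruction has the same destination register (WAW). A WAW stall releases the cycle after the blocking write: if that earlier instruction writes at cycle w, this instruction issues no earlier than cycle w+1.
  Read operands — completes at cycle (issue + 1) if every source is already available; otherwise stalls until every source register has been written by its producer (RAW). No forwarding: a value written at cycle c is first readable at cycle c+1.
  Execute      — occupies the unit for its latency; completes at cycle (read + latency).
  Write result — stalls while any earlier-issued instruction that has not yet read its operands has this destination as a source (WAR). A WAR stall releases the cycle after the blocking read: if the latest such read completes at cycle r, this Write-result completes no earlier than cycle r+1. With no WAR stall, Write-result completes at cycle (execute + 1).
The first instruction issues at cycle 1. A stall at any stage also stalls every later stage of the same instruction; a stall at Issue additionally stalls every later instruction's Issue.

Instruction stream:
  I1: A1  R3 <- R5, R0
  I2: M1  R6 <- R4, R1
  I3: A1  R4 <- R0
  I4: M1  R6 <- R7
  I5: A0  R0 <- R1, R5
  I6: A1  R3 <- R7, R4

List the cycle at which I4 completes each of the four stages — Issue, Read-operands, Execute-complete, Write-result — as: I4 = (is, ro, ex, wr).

cycle 1: I1 issues→A1
cycle 2: I1 reads, I2 issues→M1
cycle 3: I2 reads
cycle 4: I1 exec-done
cycle 5: I1 writes R3
cycle 6: I3 issues→A1
cycle 7: I3 reads
cycle 8: I2 exec-done
cycle 9: I2 writes R6, I3 exec-done
cycle 10: I3 writes R4, I4 issues→M1
cycle 11: I4 reads, I5 issues→A0
cycle 12: I5 reads, I6 issues→A1
cycle 13: I5 exec-done, I6 reads
cycle 14: I5 writes R0
cycle 15: I6 exec-done
cycle 16: I4 exec-done, I6 writes R3
cycle 17: I4 writes R6

I4 = (10, 11, 16, 17)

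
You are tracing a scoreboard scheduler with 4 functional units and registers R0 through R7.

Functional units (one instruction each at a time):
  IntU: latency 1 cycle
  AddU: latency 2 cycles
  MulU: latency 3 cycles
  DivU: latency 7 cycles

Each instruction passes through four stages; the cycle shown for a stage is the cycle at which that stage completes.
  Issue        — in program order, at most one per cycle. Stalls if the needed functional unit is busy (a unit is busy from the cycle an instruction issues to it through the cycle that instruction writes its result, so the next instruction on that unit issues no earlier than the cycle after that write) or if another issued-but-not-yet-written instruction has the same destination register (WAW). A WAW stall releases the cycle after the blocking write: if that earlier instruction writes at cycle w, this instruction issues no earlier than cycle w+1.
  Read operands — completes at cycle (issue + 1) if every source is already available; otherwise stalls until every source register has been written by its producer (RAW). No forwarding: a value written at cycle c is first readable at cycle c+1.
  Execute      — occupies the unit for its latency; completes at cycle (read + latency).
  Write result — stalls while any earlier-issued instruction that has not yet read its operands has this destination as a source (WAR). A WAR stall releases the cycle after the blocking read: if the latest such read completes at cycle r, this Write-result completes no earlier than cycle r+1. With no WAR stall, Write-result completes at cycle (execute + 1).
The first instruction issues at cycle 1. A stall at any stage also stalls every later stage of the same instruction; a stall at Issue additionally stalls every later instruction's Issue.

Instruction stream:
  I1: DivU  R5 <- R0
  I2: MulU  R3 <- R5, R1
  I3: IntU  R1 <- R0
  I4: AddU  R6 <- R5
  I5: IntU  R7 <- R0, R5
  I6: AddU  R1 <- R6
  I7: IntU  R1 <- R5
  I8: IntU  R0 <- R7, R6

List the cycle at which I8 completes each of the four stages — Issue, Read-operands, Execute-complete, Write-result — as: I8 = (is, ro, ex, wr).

I1 -> (1, 2, 9, 10)
I2 -> (2, 11, 14, 15)  // RAW R5: wait I1 write@10
I3 -> (3, 4, 5, 12)  // WAR R1: wait I2 read@11
I4 -> (4, 11, 13, 14)  // RAW R5: wait I1 write@10
I5 -> (13, 14, 15, 16)  // struct: IntU busy until I3 writes@12
I6 -> (15, 16, 18, 19)  // struct: AddU busy until I4 writes@14
I7 -> (20, 21, 22, 23)  // WAW R1: wait I6 write@19
I8 -> (24, 25, 26, 27)  // struct: IntU busy until I7 writes@23

I8 = (24, 25, 26, 27)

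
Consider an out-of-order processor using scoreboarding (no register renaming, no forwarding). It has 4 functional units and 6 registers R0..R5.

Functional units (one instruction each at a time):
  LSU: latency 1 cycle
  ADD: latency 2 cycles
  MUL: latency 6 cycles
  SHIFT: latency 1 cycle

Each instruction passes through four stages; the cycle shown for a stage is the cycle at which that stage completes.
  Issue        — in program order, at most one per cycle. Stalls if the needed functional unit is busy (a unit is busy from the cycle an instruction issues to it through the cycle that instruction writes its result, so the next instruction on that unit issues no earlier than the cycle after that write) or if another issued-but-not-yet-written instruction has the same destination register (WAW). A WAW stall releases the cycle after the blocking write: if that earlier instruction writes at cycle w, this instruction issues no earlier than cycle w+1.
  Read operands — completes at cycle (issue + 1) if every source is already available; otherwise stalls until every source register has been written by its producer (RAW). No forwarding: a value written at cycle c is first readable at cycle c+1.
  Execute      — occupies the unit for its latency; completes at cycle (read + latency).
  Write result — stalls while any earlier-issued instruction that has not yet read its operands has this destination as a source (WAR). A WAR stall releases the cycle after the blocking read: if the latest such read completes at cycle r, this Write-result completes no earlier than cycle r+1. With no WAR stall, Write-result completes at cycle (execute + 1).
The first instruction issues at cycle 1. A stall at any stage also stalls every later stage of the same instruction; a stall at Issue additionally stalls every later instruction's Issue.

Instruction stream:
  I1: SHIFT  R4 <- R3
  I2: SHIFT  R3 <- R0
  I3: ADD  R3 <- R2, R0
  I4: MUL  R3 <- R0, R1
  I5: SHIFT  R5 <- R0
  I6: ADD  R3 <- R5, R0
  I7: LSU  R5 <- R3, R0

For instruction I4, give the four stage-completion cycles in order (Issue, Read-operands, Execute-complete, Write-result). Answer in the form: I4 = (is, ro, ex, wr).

I4 = (14, 15, 21, 22)

I1 -> (1, 2, 3, 4)
I2 -> (5, 6, 7, 8)  // struct: SHIFT busy until I1 writes@4
I3 -> (9, 10, 12, 13)  // WAW R3: wait I2 write@8
I4 -> (14, 15, 21, 22)  // WAW R3: wait I3 write@13
I5 -> (15, 16, 17, 18)
I6 -> (23, 24, 26, 27)  // WAW R3: wait I4 write@22
I7 -> (24, 28, 29, 30)  // RAW R3: wait I6 write@27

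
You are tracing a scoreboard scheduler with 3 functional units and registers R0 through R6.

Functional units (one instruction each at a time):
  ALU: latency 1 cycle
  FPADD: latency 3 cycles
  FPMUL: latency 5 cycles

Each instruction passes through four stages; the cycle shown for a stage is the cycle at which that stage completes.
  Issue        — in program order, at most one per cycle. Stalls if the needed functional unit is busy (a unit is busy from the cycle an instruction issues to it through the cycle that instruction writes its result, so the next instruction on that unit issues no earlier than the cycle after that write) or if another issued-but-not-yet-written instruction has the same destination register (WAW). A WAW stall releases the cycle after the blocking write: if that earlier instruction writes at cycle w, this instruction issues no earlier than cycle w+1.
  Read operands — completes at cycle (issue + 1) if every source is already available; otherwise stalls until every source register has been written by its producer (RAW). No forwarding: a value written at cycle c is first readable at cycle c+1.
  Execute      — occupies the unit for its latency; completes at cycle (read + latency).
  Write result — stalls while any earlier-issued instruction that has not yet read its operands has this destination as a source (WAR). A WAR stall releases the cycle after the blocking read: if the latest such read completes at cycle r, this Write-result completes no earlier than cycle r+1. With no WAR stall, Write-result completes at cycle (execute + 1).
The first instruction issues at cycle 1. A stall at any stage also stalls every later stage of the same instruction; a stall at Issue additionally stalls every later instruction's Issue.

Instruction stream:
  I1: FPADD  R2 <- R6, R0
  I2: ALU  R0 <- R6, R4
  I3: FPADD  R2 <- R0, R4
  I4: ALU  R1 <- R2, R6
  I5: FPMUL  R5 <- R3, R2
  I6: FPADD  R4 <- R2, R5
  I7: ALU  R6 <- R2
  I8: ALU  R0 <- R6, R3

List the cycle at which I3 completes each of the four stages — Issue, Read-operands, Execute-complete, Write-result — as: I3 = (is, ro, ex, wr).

[1] I1 issues→FPADD
[2] I1 reads; I2 issues→ALU
[3] I2 reads
[4] I2 exec-done
[5] I1 exec-done; I2 writes R0
[6] I1 writes R2
[7] I3 issues→FPADD
[8] I3 reads; I4 issues→ALU
[9] I5 issues→FPMUL
[11] I3 exec-done
[12] I3 writes R2
[13] I4 reads; I5 reads; I6 issues→FPADD
[14] I4 exec-done
[15] I4 writes R1
[16] I7 issues→ALU
[17] I7 reads
[18] I5 exec-done; I7 exec-done
[19] I5 writes R5; I7 writes R6
[20] I6 reads; I8 issues→ALU
[21] I8 reads
[22] I8 exec-done
[23] I6 exec-done; I8 writes R0
[24] I6 writes R4

I3 = (7, 8, 11, 12)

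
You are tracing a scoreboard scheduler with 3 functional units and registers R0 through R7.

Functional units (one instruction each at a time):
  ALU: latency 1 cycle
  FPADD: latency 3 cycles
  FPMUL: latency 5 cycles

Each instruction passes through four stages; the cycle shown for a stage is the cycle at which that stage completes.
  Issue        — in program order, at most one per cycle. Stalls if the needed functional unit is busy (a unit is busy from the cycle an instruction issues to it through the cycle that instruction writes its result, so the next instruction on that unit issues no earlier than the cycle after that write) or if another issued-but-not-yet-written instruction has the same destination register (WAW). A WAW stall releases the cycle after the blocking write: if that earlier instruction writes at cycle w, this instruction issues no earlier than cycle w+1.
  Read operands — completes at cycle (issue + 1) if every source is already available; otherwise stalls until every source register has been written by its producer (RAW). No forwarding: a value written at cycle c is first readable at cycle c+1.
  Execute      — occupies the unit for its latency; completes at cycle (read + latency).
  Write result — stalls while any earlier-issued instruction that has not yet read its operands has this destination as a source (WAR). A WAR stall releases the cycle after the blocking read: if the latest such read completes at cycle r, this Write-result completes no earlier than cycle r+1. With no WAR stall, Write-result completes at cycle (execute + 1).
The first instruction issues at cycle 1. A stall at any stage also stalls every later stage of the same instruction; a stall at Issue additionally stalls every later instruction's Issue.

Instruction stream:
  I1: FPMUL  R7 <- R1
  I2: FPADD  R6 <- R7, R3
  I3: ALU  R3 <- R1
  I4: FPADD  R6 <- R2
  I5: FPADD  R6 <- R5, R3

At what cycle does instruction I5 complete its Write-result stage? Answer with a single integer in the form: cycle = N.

cycle = 25

I1: IS=1 RO=2 EX=7 WR=8
I2: IS=2 RO=9 EX=12 WR=13  [RAW R7: wait I1 write@8]
I3: IS=3 RO=4 EX=5 WR=10  [WAR R3: wait I2 read@9]
I4: IS=14 RO=15 EX=18 WR=19  [struct: FPADD busy until I2 writes@13]
I5: IS=20 RO=21 EX=24 WR=25  [struct: FPADD busy until I4 writes@19]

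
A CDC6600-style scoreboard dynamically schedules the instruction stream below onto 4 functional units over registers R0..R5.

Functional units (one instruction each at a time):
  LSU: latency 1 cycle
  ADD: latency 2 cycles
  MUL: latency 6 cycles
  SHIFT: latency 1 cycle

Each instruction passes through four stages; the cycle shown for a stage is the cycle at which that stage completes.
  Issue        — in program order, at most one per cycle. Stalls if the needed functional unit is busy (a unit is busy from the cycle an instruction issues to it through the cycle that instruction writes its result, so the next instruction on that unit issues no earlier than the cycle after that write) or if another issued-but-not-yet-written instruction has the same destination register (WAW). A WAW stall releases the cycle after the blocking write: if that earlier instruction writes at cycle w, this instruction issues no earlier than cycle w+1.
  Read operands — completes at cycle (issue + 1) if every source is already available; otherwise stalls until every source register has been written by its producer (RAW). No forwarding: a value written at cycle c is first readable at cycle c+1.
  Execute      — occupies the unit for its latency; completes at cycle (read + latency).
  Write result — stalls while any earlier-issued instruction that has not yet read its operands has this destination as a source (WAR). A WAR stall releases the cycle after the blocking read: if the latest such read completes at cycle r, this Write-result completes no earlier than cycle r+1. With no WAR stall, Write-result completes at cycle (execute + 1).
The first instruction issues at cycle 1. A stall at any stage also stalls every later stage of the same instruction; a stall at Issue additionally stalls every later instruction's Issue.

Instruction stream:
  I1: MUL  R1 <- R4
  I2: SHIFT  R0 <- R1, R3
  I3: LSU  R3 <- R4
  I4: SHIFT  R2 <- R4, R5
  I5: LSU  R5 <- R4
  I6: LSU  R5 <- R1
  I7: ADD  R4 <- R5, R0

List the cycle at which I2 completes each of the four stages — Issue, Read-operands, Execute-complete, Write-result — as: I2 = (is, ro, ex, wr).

  I1 | 1 | 2 | 8 | 9
  I2 | 2 | 10 | 11 | 12   RAW R1: wait I1 write@9
  I3 | 3 | 4 | 5 | 11   WAR R3: wait I2 read@10
  I4 | 13 | 14 | 15 | 16   struct: SHIFT busy until I2 writes@12
  I5 | 14 | 15 | 16 | 17
  I6 | 18 | 19 | 20 | 21   struct: LSU busy until I5 writes@17
  I7 | 19 | 22 | 24 | 25   RAW R5: wait I6 write@21

I2 = (2, 10, 11, 12)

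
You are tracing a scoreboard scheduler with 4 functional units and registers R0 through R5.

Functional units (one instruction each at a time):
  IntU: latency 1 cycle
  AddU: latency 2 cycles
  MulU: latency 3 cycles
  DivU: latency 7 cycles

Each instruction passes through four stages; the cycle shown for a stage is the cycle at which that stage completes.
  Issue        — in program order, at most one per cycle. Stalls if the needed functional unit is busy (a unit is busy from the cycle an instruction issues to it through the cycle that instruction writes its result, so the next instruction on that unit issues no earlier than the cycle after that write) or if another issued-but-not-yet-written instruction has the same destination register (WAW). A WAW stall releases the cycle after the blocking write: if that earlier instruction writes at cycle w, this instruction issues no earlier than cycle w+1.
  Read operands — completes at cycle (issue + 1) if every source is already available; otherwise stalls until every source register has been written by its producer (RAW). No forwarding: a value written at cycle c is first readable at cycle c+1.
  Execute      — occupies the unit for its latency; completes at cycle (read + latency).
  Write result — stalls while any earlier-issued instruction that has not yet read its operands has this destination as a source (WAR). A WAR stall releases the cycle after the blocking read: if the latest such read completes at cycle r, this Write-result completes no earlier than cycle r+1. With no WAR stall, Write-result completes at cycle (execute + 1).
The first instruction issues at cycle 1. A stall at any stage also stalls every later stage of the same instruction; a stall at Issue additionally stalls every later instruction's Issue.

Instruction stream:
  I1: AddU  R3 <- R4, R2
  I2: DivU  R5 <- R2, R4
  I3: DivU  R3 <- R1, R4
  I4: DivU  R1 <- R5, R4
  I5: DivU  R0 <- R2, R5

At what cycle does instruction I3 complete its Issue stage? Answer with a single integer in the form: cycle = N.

cycle = 12

[1] I1 dispatched to AddU
[2] I1 operands ready · I2 dispatched to DivU
[3] I2 operands ready
[4] I1 complete
[5] R3←I1
[10] I2 complete
[11] R5←I2
[12] I3 dispatched to DivU
[13] I3 operands ready
[20] I3 complete
[21] R3←I3
[22] I4 dispatched to DivU
[23] I4 operands ready
[30] I4 complete
[31] R1←I4
[32] I5 dispatched to DivU
[33] I5 operands ready
[40] I5 complete
[41] R0←I5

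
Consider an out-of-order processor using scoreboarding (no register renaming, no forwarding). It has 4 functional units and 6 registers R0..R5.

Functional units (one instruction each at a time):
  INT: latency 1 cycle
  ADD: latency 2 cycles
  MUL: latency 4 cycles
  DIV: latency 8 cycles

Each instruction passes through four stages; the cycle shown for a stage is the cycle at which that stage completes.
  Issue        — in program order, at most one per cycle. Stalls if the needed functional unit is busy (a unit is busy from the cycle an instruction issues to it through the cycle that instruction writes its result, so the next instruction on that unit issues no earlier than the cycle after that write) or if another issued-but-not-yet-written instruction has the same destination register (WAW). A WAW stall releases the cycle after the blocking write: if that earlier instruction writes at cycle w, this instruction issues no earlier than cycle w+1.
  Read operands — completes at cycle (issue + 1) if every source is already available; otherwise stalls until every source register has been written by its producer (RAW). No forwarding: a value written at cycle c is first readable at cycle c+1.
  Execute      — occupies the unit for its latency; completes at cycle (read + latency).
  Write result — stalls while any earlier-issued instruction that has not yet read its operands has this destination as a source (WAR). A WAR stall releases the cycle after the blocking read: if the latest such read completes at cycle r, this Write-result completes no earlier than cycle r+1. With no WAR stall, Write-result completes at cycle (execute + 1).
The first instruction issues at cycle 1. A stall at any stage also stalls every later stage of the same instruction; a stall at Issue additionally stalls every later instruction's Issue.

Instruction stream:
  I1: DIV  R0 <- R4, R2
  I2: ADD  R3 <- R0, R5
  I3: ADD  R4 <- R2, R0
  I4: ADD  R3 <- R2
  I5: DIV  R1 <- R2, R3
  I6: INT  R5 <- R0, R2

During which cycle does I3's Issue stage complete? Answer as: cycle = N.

c1: I1 dispatched to DIV
c2: I1 operands ready | I2 dispatched to ADD
c10: I1 complete
c11: R0←I1
c12: I2 operands ready
c14: I2 complete
c15: R3←I2
c16: I3 dispatched to ADD
c17: I3 operands ready
c19: I3 complete
c20: R4←I3
c21: I4 dispatched to ADD
c22: I4 operands ready | I5 dispatched to DIV
c23: I6 dispatched to INT
c24: I4 complete | I6 operands ready
c25: R3←I4 | I6 complete
c26: I5 operands ready | R5←I6
c34: I5 complete
c35: R1←I5

cycle = 16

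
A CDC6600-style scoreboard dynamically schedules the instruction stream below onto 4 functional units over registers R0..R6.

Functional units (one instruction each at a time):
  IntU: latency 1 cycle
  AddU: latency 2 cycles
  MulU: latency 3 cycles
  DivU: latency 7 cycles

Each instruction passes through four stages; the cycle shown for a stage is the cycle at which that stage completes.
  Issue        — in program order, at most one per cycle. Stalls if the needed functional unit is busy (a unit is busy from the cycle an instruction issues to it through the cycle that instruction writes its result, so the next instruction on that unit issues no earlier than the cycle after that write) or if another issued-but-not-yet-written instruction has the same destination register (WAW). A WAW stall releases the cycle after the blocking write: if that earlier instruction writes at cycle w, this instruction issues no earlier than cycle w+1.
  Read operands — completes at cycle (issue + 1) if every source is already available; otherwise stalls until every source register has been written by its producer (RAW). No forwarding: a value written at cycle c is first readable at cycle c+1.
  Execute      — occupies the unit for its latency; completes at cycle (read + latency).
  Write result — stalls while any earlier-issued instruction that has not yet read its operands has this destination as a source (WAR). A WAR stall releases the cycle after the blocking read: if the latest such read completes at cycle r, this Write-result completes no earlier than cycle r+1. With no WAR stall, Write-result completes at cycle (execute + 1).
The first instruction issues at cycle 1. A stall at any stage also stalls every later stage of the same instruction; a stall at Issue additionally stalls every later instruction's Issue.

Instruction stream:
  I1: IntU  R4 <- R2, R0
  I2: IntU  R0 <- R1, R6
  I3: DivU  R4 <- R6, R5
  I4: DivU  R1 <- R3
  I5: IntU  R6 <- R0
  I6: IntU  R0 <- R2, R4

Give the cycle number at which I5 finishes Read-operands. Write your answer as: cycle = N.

cycle = 18

[I1] 1/2/3/4
[I2] 5/6/7/8  (struct: IntU busy until I1 writes@4)
[I3] 6/7/14/15
[I4] 16/17/24/25  (struct: DivU busy until I3 writes@15)
[I5] 17/18/19/20
[I6] 21/22/23/24  (struct: IntU busy until I5 writes@20)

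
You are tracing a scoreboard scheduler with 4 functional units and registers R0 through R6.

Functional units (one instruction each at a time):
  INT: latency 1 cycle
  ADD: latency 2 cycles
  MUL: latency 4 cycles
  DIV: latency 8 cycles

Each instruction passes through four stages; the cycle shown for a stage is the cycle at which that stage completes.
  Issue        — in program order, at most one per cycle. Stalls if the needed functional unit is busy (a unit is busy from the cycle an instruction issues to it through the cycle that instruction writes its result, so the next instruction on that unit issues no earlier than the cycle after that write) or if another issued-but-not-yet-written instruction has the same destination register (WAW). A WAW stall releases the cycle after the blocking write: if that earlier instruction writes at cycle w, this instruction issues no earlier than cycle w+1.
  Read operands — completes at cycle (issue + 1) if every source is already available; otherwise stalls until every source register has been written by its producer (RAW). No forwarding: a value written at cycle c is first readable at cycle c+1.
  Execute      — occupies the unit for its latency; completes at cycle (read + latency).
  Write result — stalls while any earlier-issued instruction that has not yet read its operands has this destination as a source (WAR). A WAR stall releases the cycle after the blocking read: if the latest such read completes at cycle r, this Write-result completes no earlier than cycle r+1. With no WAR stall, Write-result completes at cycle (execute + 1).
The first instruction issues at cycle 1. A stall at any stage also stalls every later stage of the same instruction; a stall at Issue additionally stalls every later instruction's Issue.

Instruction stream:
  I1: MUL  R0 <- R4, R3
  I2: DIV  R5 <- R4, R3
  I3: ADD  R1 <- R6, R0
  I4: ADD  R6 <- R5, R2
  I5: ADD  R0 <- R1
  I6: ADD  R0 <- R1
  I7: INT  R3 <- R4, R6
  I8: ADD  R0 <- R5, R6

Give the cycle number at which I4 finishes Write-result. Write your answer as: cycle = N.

cycle = 16

I1 -> (1, 2, 6, 7)
I2 -> (2, 3, 11, 12)
I3 -> (3, 8, 10, 11)  // RAW R0: wait I1 write@7
I4 -> (12, 13, 15, 16)  // struct: ADD busy until I3 writes@11
I5 -> (17, 18, 20, 21)  // struct: ADD busy until I4 writes@16
I6 -> (22, 23, 25, 26)  // struct: ADD busy until I5 writes@21
I7 -> (23, 24, 25, 26)
I8 -> (27, 28, 30, 31)  // struct: ADD busy until I6 writes@26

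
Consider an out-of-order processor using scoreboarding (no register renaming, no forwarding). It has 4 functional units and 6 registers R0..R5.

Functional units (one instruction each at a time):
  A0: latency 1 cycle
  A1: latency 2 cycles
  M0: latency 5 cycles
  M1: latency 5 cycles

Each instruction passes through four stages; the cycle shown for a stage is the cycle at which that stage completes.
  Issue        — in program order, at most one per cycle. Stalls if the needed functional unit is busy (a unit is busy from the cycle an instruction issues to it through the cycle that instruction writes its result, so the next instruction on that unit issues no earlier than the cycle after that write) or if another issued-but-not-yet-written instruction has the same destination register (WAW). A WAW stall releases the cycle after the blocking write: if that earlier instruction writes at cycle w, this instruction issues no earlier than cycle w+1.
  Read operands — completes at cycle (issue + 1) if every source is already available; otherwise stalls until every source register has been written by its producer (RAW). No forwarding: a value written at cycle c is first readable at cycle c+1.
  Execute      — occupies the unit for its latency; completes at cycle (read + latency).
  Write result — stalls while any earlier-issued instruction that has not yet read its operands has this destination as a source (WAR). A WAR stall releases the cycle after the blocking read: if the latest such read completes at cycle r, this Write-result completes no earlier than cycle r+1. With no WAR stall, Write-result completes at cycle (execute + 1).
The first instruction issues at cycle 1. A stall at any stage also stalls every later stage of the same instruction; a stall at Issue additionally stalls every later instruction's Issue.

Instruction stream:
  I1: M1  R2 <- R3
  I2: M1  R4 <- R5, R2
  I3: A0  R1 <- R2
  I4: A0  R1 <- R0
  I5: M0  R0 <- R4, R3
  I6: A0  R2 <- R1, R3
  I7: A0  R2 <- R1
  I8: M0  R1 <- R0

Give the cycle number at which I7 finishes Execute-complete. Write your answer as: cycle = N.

cycle = 24

[I1] 1/2/7/8
[I2] 9/10/15/16  (struct: M1 busy until I1 writes@8)
[I3] 10/11/12/13
[I4] 14/15/16/17  (struct: A0 busy until I3 writes@13)
[I5] 15/17/22/23  (RAW R4: wait I2 write@16)
[I6] 18/19/20/21  (struct: A0 busy until I4 writes@17)
[I7] 22/23/24/25  (struct: A0 busy until I6 writes@21)
[I8] 24/25/30/31  (struct: M0 busy until I5 writes@23)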